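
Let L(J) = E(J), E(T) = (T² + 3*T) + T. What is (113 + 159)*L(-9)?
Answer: 12240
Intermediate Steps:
E(T) = T² + 4*T
L(J) = J*(4 + J)
(113 + 159)*L(-9) = (113 + 159)*(-9*(4 - 9)) = 272*(-9*(-5)) = 272*45 = 12240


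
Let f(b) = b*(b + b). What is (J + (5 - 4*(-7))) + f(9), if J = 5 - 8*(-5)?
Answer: 240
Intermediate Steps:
f(b) = 2*b² (f(b) = b*(2*b) = 2*b²)
J = 45 (J = 5 + 40 = 45)
(J + (5 - 4*(-7))) + f(9) = (45 + (5 - 4*(-7))) + 2*9² = (45 + (5 + 28)) + 2*81 = (45 + 33) + 162 = 78 + 162 = 240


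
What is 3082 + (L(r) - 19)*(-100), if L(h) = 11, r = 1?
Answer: 3882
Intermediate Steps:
3082 + (L(r) - 19)*(-100) = 3082 + (11 - 19)*(-100) = 3082 - 8*(-100) = 3082 + 800 = 3882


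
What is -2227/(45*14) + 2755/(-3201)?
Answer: -2954759/672210 ≈ -4.3956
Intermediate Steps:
-2227/(45*14) + 2755/(-3201) = -2227/630 + 2755*(-1/3201) = -2227*1/630 - 2755/3201 = -2227/630 - 2755/3201 = -2954759/672210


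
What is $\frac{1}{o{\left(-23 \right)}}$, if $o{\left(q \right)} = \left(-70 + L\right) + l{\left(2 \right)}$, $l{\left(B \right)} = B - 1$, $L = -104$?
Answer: $- \frac{1}{173} \approx -0.0057803$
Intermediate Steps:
$l{\left(B \right)} = -1 + B$ ($l{\left(B \right)} = B + \left(-5 + 4\right) = B - 1 = -1 + B$)
$o{\left(q \right)} = -173$ ($o{\left(q \right)} = \left(-70 - 104\right) + \left(-1 + 2\right) = -174 + 1 = -173$)
$\frac{1}{o{\left(-23 \right)}} = \frac{1}{-173} = - \frac{1}{173}$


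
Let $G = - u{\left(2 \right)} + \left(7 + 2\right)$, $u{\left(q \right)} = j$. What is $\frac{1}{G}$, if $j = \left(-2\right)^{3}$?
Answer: $\frac{1}{17} \approx 0.058824$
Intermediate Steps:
$j = -8$
$u{\left(q \right)} = -8$
$G = 17$ ($G = \left(-1\right) \left(-8\right) + \left(7 + 2\right) = 8 + 9 = 17$)
$\frac{1}{G} = \frac{1}{17}$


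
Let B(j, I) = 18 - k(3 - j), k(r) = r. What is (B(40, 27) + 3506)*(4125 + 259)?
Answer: 15611424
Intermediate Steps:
B(j, I) = 15 + j (B(j, I) = 18 - (3 - j) = 18 + (-3 + j) = 15 + j)
(B(40, 27) + 3506)*(4125 + 259) = ((15 + 40) + 3506)*(4125 + 259) = (55 + 3506)*4384 = 3561*4384 = 15611424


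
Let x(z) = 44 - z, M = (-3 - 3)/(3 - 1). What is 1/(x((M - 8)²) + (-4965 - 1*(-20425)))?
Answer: 1/15383 ≈ 6.5007e-5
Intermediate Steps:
M = -3 (M = -6/2 = -6*½ = -3)
1/(x((M - 8)²) + (-4965 - 1*(-20425))) = 1/((44 - (-3 - 8)²) + (-4965 - 1*(-20425))) = 1/((44 - 1*(-11)²) + (-4965 + 20425)) = 1/((44 - 1*121) + 15460) = 1/((44 - 121) + 15460) = 1/(-77 + 15460) = 1/15383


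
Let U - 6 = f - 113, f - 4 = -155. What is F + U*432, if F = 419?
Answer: -111037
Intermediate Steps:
f = -151 (f = 4 - 155 = -151)
U = -258 (U = 6 + (-151 - 113) = 6 - 264 = -258)
F + U*432 = 419 - 258*432 = 419 - 111456 = -111037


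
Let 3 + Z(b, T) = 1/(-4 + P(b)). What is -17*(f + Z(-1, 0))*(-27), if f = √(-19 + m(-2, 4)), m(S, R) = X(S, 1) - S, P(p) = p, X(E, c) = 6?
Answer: -7344/5 + 459*I*√11 ≈ -1468.8 + 1522.3*I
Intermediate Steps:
Z(b, T) = -3 + 1/(-4 + b)
m(S, R) = 6 - S
f = I*√11 (f = √(-19 + (6 - 1*(-2))) = √(-19 + (6 + 2)) = √(-19 + 8) = √(-11) = I*√11 ≈ 3.3166*I)
-17*(f + Z(-1, 0))*(-27) = -17*(I*√11 + (13 - 3*(-1))/(-4 - 1))*(-27) = -17*(I*√11 + (13 + 3)/(-5))*(-27) = -17*(I*√11 - ⅕*16)*(-27) = -17*(I*√11 - 16/5)*(-27) = -17*(-16/5 + I*√11)*(-27) = (272/5 - 17*I*√11)*(-27) = -7344/5 + 459*I*√11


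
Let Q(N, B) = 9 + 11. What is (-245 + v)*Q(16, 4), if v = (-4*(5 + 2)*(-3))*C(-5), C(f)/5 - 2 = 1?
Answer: 20300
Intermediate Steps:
Q(N, B) = 20
C(f) = 15 (C(f) = 10 + 5*1 = 10 + 5 = 15)
v = 1260 (v = -4*(5 + 2)*(-3)*15 = -28*(-3)*15 = -4*(-21)*15 = 84*15 = 1260)
(-245 + v)*Q(16, 4) = (-245 + 1260)*20 = 1015*20 = 20300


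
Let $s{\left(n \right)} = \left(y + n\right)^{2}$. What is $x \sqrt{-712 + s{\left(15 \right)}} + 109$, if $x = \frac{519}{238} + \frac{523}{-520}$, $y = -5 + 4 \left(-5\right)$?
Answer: $109 + \frac{218109 i \sqrt{17}}{30940} \approx 109.0 + 29.065 i$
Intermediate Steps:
$y = -25$ ($y = -5 - 20 = -25$)
$s{\left(n \right)} = \left(-25 + n\right)^{2}$
$x = \frac{72703}{61880}$ ($x = 519 \cdot \frac{1}{238} + 523 \left(- \frac{1}{520}\right) = \frac{519}{238} - \frac{523}{520} = \frac{72703}{61880} \approx 1.1749$)
$x \sqrt{-712 + s{\left(15 \right)}} + 109 = \frac{72703 \sqrt{-712 + \left(-25 + 15\right)^{2}}}{61880} + 109 = \frac{72703 \sqrt{-712 + \left(-10\right)^{2}}}{61880} + 109 = \frac{72703 \sqrt{-712 + 100}}{61880} + 109 = \frac{72703 \sqrt{-612}}{61880} + 109 = \frac{72703 \cdot 6 i \sqrt{17}}{61880} + 109 = \frac{218109 i \sqrt{17}}{30940} + 109 = 109 + \frac{218109 i \sqrt{17}}{30940}$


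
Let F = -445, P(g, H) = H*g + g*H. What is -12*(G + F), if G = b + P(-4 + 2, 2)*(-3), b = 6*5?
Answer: 4692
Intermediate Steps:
P(g, H) = 2*H*g (P(g, H) = H*g + H*g = 2*H*g)
b = 30
G = 54 (G = 30 + (2*2*(-4 + 2))*(-3) = 30 + (2*2*(-2))*(-3) = 30 - 8*(-3) = 30 + 24 = 54)
-12*(G + F) = -12*(54 - 445) = -12*(-391) = -1*(-4692) = 4692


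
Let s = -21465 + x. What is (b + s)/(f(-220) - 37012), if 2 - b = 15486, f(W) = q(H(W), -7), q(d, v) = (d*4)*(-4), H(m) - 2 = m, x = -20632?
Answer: 57581/33524 ≈ 1.7176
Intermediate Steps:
H(m) = 2 + m
q(d, v) = -16*d (q(d, v) = (4*d)*(-4) = -16*d)
f(W) = -32 - 16*W (f(W) = -16*(2 + W) = -32 - 16*W)
b = -15484 (b = 2 - 1*15486 = 2 - 15486 = -15484)
s = -42097 (s = -21465 - 20632 = -42097)
(b + s)/(f(-220) - 37012) = (-15484 - 42097)/((-32 - 16*(-220)) - 37012) = -57581/((-32 + 3520) - 37012) = -57581/(3488 - 37012) = -57581/(-33524) = -57581*(-1/33524) = 57581/33524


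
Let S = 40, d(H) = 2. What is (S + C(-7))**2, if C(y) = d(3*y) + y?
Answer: 1225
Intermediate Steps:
C(y) = 2 + y
(S + C(-7))**2 = (40 + (2 - 7))**2 = (40 - 5)**2 = 35**2 = 1225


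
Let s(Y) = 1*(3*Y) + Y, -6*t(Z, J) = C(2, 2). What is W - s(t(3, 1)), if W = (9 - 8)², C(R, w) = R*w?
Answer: 11/3 ≈ 3.6667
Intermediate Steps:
t(Z, J) = -⅔ (t(Z, J) = -2/3 = -⅙*4 = -⅔)
s(Y) = 4*Y (s(Y) = 3*Y + Y = 4*Y)
W = 1 (W = 1² = 1)
W - s(t(3, 1)) = 1 - 4*(-2)/3 = 1 - 1*(-8/3) = 1 + 8/3 = 11/3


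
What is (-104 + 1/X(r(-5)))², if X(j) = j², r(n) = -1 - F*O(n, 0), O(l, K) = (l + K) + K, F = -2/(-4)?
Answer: 868624/81 ≈ 10724.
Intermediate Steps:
F = ½ (F = -2*(-¼) = ½ ≈ 0.50000)
O(l, K) = l + 2*K (O(l, K) = (K + l) + K = l + 2*K)
r(n) = -1 - n/2 (r(n) = -1 - (n + 2*0)/2 = -1 - (n + 0)/2 = -1 - n/2)
(-104 + 1/X(r(-5)))² = (-104 + 1/((-1 - ½*(-5))²))² = (-104 + 1/((-1 + 5/2)²))² = (-104 + 1/((3/2)²))² = (-104 + 1/(9/4))² = (-104 + 4/9)² = (-932/9)² = 868624/81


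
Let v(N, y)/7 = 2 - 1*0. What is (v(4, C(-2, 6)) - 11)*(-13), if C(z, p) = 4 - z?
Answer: -39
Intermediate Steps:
v(N, y) = 14 (v(N, y) = 7*(2 - 1*0) = 7*(2 + 0) = 7*2 = 14)
(v(4, C(-2, 6)) - 11)*(-13) = (14 - 11)*(-13) = 3*(-13) = -39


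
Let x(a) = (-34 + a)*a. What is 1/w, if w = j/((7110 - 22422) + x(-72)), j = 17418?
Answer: -1280/2903 ≈ -0.44092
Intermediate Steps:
x(a) = a*(-34 + a)
w = -2903/1280 (w = 17418/((7110 - 22422) - 72*(-34 - 72)) = 17418/(-15312 - 72*(-106)) = 17418/(-15312 + 7632) = 17418/(-7680) = 17418*(-1/7680) = -2903/1280 ≈ -2.2680)
1/w = 1/(-2903/1280) = -1280/2903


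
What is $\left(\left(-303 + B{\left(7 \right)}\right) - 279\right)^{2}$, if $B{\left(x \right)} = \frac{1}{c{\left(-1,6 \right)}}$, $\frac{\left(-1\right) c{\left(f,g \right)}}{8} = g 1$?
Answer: $\frac{780475969}{2304} \approx 3.3875 \cdot 10^{5}$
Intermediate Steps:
$c{\left(f,g \right)} = - 8 g$ ($c{\left(f,g \right)} = - 8 g 1 = - 8 g$)
$B{\left(x \right)} = - \frac{1}{48}$ ($B{\left(x \right)} = \frac{1}{\left(-8\right) 6} = \frac{1}{-48} = - \frac{1}{48}$)
$\left(\left(-303 + B{\left(7 \right)}\right) - 279\right)^{2} = \left(\left(-303 - \frac{1}{48}\right) - 279\right)^{2} = \left(- \frac{14545}{48} - 279\right)^{2} = \left(- \frac{27937}{48}\right)^{2} = \frac{780475969}{2304}$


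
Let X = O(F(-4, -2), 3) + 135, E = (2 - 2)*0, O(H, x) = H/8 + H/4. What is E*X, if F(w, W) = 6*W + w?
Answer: 0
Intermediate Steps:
F(w, W) = w + 6*W
O(H, x) = 3*H/8 (O(H, x) = H*(⅛) + H*(¼) = H/8 + H/4 = 3*H/8)
E = 0 (E = 0*0 = 0)
X = 129 (X = 3*(-4 + 6*(-2))/8 + 135 = 3*(-4 - 12)/8 + 135 = (3/8)*(-16) + 135 = -6 + 135 = 129)
E*X = 0*129 = 0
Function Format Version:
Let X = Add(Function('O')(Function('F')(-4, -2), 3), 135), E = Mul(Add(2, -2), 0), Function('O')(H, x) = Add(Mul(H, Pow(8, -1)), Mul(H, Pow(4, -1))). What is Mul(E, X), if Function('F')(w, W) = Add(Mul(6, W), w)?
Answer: 0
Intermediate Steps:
Function('F')(w, W) = Add(w, Mul(6, W))
Function('O')(H, x) = Mul(Rational(3, 8), H) (Function('O')(H, x) = Add(Mul(H, Rational(1, 8)), Mul(H, Rational(1, 4))) = Add(Mul(Rational(1, 8), H), Mul(Rational(1, 4), H)) = Mul(Rational(3, 8), H))
E = 0 (E = Mul(0, 0) = 0)
X = 129 (X = Add(Mul(Rational(3, 8), Add(-4, Mul(6, -2))), 135) = Add(Mul(Rational(3, 8), Add(-4, -12)), 135) = Add(Mul(Rational(3, 8), -16), 135) = Add(-6, 135) = 129)
Mul(E, X) = Mul(0, 129) = 0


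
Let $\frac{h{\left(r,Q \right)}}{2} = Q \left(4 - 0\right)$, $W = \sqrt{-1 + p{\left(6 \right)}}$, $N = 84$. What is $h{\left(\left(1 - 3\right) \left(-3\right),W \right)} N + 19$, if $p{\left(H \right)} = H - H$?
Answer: $19 + 672 i \approx 19.0 + 672.0 i$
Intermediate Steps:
$p{\left(H \right)} = 0$
$W = i$ ($W = \sqrt{-1 + 0} = \sqrt{-1} = i \approx 1.0 i$)
$h{\left(r,Q \right)} = 8 Q$ ($h{\left(r,Q \right)} = 2 Q \left(4 - 0\right) = 2 Q \left(4 + 0\right) = 2 Q 4 = 2 \cdot 4 Q = 8 Q$)
$h{\left(\left(1 - 3\right) \left(-3\right),W \right)} N + 19 = 8 i 84 + 19 = 672 i + 19 = 19 + 672 i$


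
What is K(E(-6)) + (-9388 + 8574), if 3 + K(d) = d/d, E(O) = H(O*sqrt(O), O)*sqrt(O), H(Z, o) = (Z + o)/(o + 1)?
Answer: -816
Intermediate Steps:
H(Z, o) = (Z + o)/(1 + o)
E(O) = sqrt(O)*(O + O**(3/2))/(1 + O) (E(O) = ((O*sqrt(O) + O)/(1 + O))*sqrt(O) = ((O**(3/2) + O)/(1 + O))*sqrt(O) = ((O + O**(3/2))/(1 + O))*sqrt(O) = sqrt(O)*(O + O**(3/2))/(1 + O))
K(d) = -2 (K(d) = -3 + d/d = -3 + 1 = -2)
K(E(-6)) + (-9388 + 8574) = -2 + (-9388 + 8574) = -2 - 814 = -816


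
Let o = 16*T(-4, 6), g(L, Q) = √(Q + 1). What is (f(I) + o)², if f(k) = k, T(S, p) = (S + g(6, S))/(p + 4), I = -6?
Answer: 3652/25 - 992*I*√3/25 ≈ 146.08 - 68.728*I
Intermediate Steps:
g(L, Q) = √(1 + Q)
T(S, p) = (S + √(1 + S))/(4 + p) (T(S, p) = (S + √(1 + S))/(p + 4) = (S + √(1 + S))/(4 + p))
o = -32/5 + 8*I*√3/5 (o = 16*((-4 + √(1 - 4))/(4 + 6)) = 16*((-4 + √(-3))/10) = 16*((-4 + I*√3)/10) = 16*(-⅖ + I*√3/10) = -32/5 + 8*I*√3/5 ≈ -6.4 + 2.7713*I)
(f(I) + o)² = (-6 + (-32/5 + 8*I*√3/5))² = (-62/5 + 8*I*√3/5)²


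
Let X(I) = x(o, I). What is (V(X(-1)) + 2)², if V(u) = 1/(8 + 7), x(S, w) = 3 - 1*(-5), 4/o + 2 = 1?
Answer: 961/225 ≈ 4.2711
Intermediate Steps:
o = -4 (o = 4/(-2 + 1) = 4/(-1) = 4*(-1) = -4)
x(S, w) = 8 (x(S, w) = 3 + 5 = 8)
X(I) = 8
V(u) = 1/15
(V(X(-1)) + 2)² = (1/15 + 2)² = (31/15)² = 961/225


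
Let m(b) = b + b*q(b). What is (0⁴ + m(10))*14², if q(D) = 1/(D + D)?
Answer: 2058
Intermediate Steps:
q(D) = 1/(2*D)
m(b) = ½ + b (m(b) = b + b*(1/(2*b)) = b + ½ = ½ + b)
(0⁴ + m(10))*14² = (0⁴ + (½ + 10))*14² = (0 + 21/2)*196 = (21/2)*196 = 2058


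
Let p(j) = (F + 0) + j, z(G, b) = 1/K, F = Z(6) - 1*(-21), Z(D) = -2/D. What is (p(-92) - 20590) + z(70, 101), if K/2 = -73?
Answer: -9049667/438 ≈ -20661.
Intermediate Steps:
K = -146 (K = 2*(-73) = -146)
F = 62/3 (F = -2/6 - 1*(-21) = -2*1/6 + 21 = -1/3 + 21 = 62/3 ≈ 20.667)
z(G, b) = -1/146 (z(G, b) = 1/(-146) = -1/146)
p(j) = 62/3 + j (p(j) = (62/3 + 0) + j = 62/3 + j)
(p(-92) - 20590) + z(70, 101) = ((62/3 - 92) - 20590) - 1/146 = (-214/3 - 20590) - 1/146 = -61984/3 - 1/146 = -9049667/438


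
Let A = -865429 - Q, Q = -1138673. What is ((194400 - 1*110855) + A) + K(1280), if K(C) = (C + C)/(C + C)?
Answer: 356790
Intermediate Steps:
A = 273244 (A = -865429 - 1*(-1138673) = -865429 + 1138673 = 273244)
K(C) = 1 (K(C) = (2*C)/((2*C)) = (2*C)*(1/(2*C)) = 1)
((194400 - 1*110855) + A) + K(1280) = ((194400 - 1*110855) + 273244) + 1 = ((194400 - 110855) + 273244) + 1 = (83545 + 273244) + 1 = 356789 + 1 = 356790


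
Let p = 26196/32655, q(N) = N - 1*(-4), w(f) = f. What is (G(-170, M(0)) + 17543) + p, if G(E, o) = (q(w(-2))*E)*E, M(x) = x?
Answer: 820117287/10885 ≈ 75344.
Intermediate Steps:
q(N) = 4 + N (q(N) = N + 4 = 4 + N)
G(E, o) = 2*E**2 (G(E, o) = ((4 - 2)*E)*E = (2*E)*E = 2*E**2)
p = 8732/10885 (p = 26196*(1/32655) = 8732/10885 ≈ 0.80221)
(G(-170, M(0)) + 17543) + p = (2*(-170)**2 + 17543) + 8732/10885 = (2*28900 + 17543) + 8732/10885 = (57800 + 17543) + 8732/10885 = 75343 + 8732/10885 = 820117287/10885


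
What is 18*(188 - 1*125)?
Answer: 1134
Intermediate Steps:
18*(188 - 1*125) = 18*(188 - 125) = 18*63 = 1134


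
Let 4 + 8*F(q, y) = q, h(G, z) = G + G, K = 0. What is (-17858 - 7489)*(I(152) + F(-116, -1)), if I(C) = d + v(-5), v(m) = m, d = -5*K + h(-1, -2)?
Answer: 557634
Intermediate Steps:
h(G, z) = 2*G
F(q, y) = -½ + q/8
d = -2 (d = -5*0 + 2*(-1) = 0 - 2 = -2)
I(C) = -7 (I(C) = -2 - 5 = -7)
(-17858 - 7489)*(I(152) + F(-116, -1)) = (-17858 - 7489)*(-7 + (-½ + (⅛)*(-116))) = -25347*(-7 + (-½ - 29/2)) = -25347*(-7 - 15) = -25347*(-22) = 557634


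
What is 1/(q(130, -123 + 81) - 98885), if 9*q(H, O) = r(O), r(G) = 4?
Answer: -9/889961 ≈ -1.0113e-5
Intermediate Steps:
q(H, O) = 4/9 (q(H, O) = (1/9)*4 = 4/9)
1/(q(130, -123 + 81) - 98885) = 1/(4/9 - 98885) = 1/(-889961/9) = -9/889961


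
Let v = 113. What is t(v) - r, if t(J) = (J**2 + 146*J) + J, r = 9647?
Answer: 19733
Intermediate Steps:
t(J) = J**2 + 147*J
t(v) - r = 113*(147 + 113) - 1*9647 = 113*260 - 9647 = 29380 - 9647 = 19733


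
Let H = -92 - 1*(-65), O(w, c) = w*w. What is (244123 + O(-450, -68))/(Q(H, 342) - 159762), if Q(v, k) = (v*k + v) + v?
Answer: -446623/169050 ≈ -2.6420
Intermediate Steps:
O(w, c) = w**2
H = -27 (H = -92 + 65 = -27)
Q(v, k) = 2*v + k*v (Q(v, k) = (k*v + v) + v = (v + k*v) + v = 2*v + k*v)
(244123 + O(-450, -68))/(Q(H, 342) - 159762) = (244123 + (-450)**2)/(-27*(2 + 342) - 159762) = (244123 + 202500)/(-27*344 - 159762) = 446623/(-9288 - 159762) = 446623/(-169050) = 446623*(-1/169050) = -446623/169050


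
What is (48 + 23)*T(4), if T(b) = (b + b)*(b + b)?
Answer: 4544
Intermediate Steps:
T(b) = 4*b² (T(b) = (2*b)*(2*b) = 4*b²)
(48 + 23)*T(4) = (48 + 23)*(4*4²) = 71*(4*16) = 71*64 = 4544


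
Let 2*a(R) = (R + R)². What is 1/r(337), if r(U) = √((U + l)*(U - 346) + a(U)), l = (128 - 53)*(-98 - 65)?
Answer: √334130/334130 ≈ 0.0017300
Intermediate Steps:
a(R) = 2*R² (a(R) = (R + R)²/2 = (2*R)²/2 = (4*R²)/2 = 2*R²)
l = -12225 (l = 75*(-163) = -12225)
r(U) = √(2*U² + (-12225 + U)*(-346 + U)) (r(U) = √((U - 12225)*(U - 346) + 2*U²) = √((-12225 + U)*(-346 + U) + 2*U²) = √(2*U² + (-12225 + U)*(-346 + U)))
1/r(337) = 1/(√(4229850 - 12571*337 + 3*337²)) = 1/(√(4229850 - 4236427 + 3*113569)) = 1/(√(4229850 - 4236427 + 340707)) = 1/(√334130) = √334130/334130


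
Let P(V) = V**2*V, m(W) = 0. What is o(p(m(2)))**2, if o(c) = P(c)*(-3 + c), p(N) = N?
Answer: 0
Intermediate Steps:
P(V) = V**3
o(c) = c**3*(-3 + c)
o(p(m(2)))**2 = (0**3*(-3 + 0))**2 = (0*(-3))**2 = 0**2 = 0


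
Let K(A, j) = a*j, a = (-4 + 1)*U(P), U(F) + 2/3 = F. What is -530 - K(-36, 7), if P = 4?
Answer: -460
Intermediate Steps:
U(F) = -⅔ + F
a = -10 (a = (-4 + 1)*(-⅔ + 4) = -3*10/3 = -10)
K(A, j) = -10*j
-530 - K(-36, 7) = -530 - (-10)*7 = -530 - 1*(-70) = -530 + 70 = -460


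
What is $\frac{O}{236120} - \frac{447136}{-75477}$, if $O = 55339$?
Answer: $\frac{109754574023}{17821629240} \approx 6.1585$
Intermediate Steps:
$\frac{O}{236120} - \frac{447136}{-75477} = \frac{55339}{236120} - \frac{447136}{-75477} = 55339 \cdot \frac{1}{236120} - - \frac{447136}{75477} = \frac{55339}{236120} + \frac{447136}{75477} = \frac{109754574023}{17821629240}$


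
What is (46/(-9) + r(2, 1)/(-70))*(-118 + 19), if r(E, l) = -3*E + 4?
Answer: 17611/35 ≈ 503.17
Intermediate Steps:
r(E, l) = 4 - 3*E
(46/(-9) + r(2, 1)/(-70))*(-118 + 19) = (46/(-9) + (4 - 3*2)/(-70))*(-118 + 19) = (46*(-1/9) + (4 - 6)*(-1/70))*(-99) = (-46/9 - 2*(-1/70))*(-99) = (-46/9 + 1/35)*(-99) = -1601/315*(-99) = 17611/35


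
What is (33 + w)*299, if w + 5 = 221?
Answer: 74451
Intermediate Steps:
w = 216 (w = -5 + 221 = 216)
(33 + w)*299 = (33 + 216)*299 = 249*299 = 74451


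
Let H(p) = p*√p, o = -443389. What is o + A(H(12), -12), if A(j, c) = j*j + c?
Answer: -441673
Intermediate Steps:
H(p) = p^(3/2)
A(j, c) = c + j² (A(j, c) = j² + c = c + j²)
o + A(H(12), -12) = -443389 + (-12 + (12^(3/2))²) = -443389 + (-12 + (24*√3)²) = -443389 + (-12 + 1728) = -443389 + 1716 = -441673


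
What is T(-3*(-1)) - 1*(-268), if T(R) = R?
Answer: 271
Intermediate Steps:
T(-3*(-1)) - 1*(-268) = -3*(-1) - 1*(-268) = 3 + 268 = 271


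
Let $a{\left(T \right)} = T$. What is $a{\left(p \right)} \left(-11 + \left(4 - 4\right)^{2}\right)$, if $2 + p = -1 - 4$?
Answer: $77$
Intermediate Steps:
$p = -7$ ($p = -2 - 5 = -7$)
$a{\left(p \right)} \left(-11 + \left(4 - 4\right)^{2}\right) = - 7 \left(-11 + \left(4 - 4\right)^{2}\right) = - 7 \left(-11 + 0^{2}\right) = - 7 \left(-11 + 0\right) = \left(-7\right) \left(-11\right) = 77$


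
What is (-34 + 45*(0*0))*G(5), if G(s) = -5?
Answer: 170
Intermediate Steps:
(-34 + 45*(0*0))*G(5) = (-34 + 45*(0*0))*(-5) = (-34 + 45*0)*(-5) = (-34 + 0)*(-5) = -34*(-5) = 170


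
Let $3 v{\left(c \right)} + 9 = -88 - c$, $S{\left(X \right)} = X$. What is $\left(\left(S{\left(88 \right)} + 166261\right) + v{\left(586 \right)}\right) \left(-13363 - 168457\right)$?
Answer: $- \frac{90612542480}{3} \approx -3.0204 \cdot 10^{10}$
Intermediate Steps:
$v{\left(c \right)} = - \frac{97}{3} - \frac{c}{3}$ ($v{\left(c \right)} = -3 + \frac{-88 - c}{3} = -3 - \left(\frac{88}{3} + \frac{c}{3}\right) = - \frac{97}{3} - \frac{c}{3}$)
$\left(\left(S{\left(88 \right)} + 166261\right) + v{\left(586 \right)}\right) \left(-13363 - 168457\right) = \left(\left(88 + 166261\right) - \frac{683}{3}\right) \left(-13363 - 168457\right) = \left(166349 - \frac{683}{3}\right) \left(-181820\right) = \frac{498364}{3} \left(-181820\right) = - \frac{90612542480}{3}$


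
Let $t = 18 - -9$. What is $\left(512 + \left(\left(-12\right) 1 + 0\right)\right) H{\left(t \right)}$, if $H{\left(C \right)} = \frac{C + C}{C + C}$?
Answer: $500$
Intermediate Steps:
$t = 27$ ($t = 18 + 9 = 27$)
$H{\left(C \right)} = 1$ ($H{\left(C \right)} = \frac{2 C}{2 C} = 2 C \frac{1}{2 C} = 1$)
$\left(512 + \left(\left(-12\right) 1 + 0\right)\right) H{\left(t \right)} = \left(512 + \left(\left(-12\right) 1 + 0\right)\right) 1 = \left(512 + \left(-12 + 0\right)\right) 1 = \left(512 - 12\right) 1 = 500 \cdot 1 = 500$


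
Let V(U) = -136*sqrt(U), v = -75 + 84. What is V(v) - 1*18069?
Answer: -18477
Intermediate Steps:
v = 9
V(v) - 1*18069 = -136*sqrt(9) - 1*18069 = -136*3 - 18069 = -408 - 18069 = -18477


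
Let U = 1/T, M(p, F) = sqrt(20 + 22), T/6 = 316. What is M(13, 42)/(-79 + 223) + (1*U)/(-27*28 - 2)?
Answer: -1/1437168 + sqrt(42)/144 ≈ 0.045004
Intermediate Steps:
T = 1896 (T = 6*316 = 1896)
M(p, F) = sqrt(42)
U = 1/1896 ≈ 0.00052743
M(13, 42)/(-79 + 223) + (1*U)/(-27*28 - 2) = sqrt(42)/(-79 + 223) + (1*(1/1896))/(-27*28 - 2) = sqrt(42)/144 + 1/(1896*(-756 - 2)) = sqrt(42)*(1/144) + (1/1896)/(-758) = sqrt(42)/144 + (1/1896)*(-1/758) = sqrt(42)/144 - 1/1437168 = -1/1437168 + sqrt(42)/144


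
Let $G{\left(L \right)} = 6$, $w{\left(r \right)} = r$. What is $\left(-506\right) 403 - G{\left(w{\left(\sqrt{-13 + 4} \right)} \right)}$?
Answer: $-203924$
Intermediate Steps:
$\left(-506\right) 403 - G{\left(w{\left(\sqrt{-13 + 4} \right)} \right)} = \left(-506\right) 403 - 6 = -203918 - 6 = -203924$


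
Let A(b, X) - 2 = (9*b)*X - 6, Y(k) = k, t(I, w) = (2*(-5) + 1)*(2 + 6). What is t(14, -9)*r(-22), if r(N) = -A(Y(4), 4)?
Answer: 10080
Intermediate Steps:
t(I, w) = -72 (t(I, w) = (-10 + 1)*8 = -9*8 = -72)
A(b, X) = -4 + 9*X*b (A(b, X) = 2 + ((9*b)*X - 6) = 2 + (9*X*b - 6) = 2 + (-6 + 9*X*b) = -4 + 9*X*b)
r(N) = -140 (r(N) = -(-4 + 9*4*4) = -(-4 + 144) = -1*140 = -140)
t(14, -9)*r(-22) = -72*(-140) = 10080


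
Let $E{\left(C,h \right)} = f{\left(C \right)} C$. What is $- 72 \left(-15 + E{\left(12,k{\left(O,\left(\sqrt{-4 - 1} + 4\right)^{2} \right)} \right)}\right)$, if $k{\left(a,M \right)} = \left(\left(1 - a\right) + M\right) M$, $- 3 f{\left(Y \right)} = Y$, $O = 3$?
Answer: $4536$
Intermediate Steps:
$f{\left(Y \right)} = - \frac{Y}{3}$
$k{\left(a,M \right)} = M \left(1 + M - a\right)$ ($k{\left(a,M \right)} = \left(1 + M - a\right) M = M \left(1 + M - a\right)$)
$E{\left(C,h \right)} = - \frac{C^{2}}{3}$ ($E{\left(C,h \right)} = - \frac{C}{3} C = - \frac{C^{2}}{3}$)
$- 72 \left(-15 + E{\left(12,k{\left(O,\left(\sqrt{-4 - 1} + 4\right)^{2} \right)} \right)}\right) = - 72 \left(-15 - \frac{12^{2}}{3}\right) = - 72 \left(-15 - 48\right) = \left(-72\right) \left(-63\right) = 4536$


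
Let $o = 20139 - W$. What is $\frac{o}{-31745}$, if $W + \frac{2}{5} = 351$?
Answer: $- \frac{98942}{158725} \approx -0.62335$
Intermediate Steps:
$W = \frac{1753}{5}$ ($W = - \frac{2}{5} + 351 = \frac{1753}{5} \approx 350.6$)
$o = \frac{98942}{5}$ ($o = 20139 - \frac{1753}{5} = \frac{98942}{5} \approx 19788.0$)
$\frac{o}{-31745} = \frac{98942}{5 \left(-31745\right)} = \frac{98942}{5} \left(- \frac{1}{31745}\right) = - \frac{98942}{158725}$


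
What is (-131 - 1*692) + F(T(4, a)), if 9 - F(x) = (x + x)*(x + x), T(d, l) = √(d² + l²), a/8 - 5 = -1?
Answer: -4974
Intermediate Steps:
a = 32 (a = 40 + 8*(-1) = 40 - 8 = 32)
F(x) = 9 - 4*x² (F(x) = 9 - (x + x)*(x + x) = 9 - 2*x*2*x = 9 - 4*x²)
(-131 - 1*692) + F(T(4, a)) = (-131 - 1*692) + (9 - 4*(√(4² + 32²))²) = (-131 - 692) + (9 - 4*(√(16 + 1024))²) = -823 + (9 - 4*(√1040)²) = -823 + (9 - 4*(4*√65)²) = -823 + (9 - 4*1040) = -823 + (9 - 4160) = -823 - 4151 = -4974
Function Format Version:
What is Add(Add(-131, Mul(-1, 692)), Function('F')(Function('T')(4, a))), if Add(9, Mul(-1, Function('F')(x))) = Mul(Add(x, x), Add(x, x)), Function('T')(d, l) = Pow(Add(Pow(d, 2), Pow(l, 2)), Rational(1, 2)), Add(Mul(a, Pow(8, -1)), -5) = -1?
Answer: -4974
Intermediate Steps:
a = 32 (a = Add(40, Mul(8, -1)) = Add(40, -8) = 32)
Function('F')(x) = Add(9, Mul(-4, Pow(x, 2))) (Function('F')(x) = Add(9, Mul(-1, Mul(Add(x, x), Add(x, x)))) = Add(9, Mul(-1, Mul(Mul(2, x), Mul(2, x)))) = Add(9, Mul(-1, Mul(4, Pow(x, 2)))) = Add(9, Mul(-4, Pow(x, 2))))
Add(Add(-131, Mul(-1, 692)), Function('F')(Function('T')(4, a))) = Add(Add(-131, Mul(-1, 692)), Add(9, Mul(-4, Pow(Pow(Add(Pow(4, 2), Pow(32, 2)), Rational(1, 2)), 2)))) = Add(Add(-131, -692), Add(9, Mul(-4, Pow(Pow(Add(16, 1024), Rational(1, 2)), 2)))) = Add(-823, Add(9, Mul(-4, Pow(Pow(1040, Rational(1, 2)), 2)))) = Add(-823, Add(9, Mul(-4, Pow(Mul(4, Pow(65, Rational(1, 2))), 2)))) = Add(-823, Add(9, Mul(-4, 1040))) = Add(-823, Add(9, -4160)) = Add(-823, -4151) = -4974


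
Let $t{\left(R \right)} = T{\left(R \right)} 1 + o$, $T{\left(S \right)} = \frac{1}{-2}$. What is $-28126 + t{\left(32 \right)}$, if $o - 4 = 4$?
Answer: $- \frac{56237}{2} \approx -28119.0$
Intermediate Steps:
$o = 8$ ($o = 4 + 4 = 8$)
$T{\left(S \right)} = - \frac{1}{2}$
$t{\left(R \right)} = \frac{15}{2}$ ($t{\left(R \right)} = \left(- \frac{1}{2}\right) 1 + 8 = - \frac{1}{2} + 8 = \frac{15}{2}$)
$-28126 + t{\left(32 \right)} = -28126 + \frac{15}{2} = - \frac{56237}{2}$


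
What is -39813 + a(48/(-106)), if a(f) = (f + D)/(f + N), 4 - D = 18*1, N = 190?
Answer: -199981082/5023 ≈ -39813.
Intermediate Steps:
D = -14 (D = 4 - 18 = -14)
a(f) = (-14 + f)/(190 + f) (a(f) = (f - 14)/(f + 190) = (-14 + f)/(190 + f))
-39813 + a(48/(-106)) = -39813 + (-14 + 48/(-106))/(190 + 48/(-106)) = -39813 + (-14 + 48*(-1/106))/(190 + 48*(-1/106)) = -39813 + (-14 - 24/53)/(190 - 24/53) = -39813 - 766/53/(10046/53) = -39813 + (53/10046)*(-766/53) = -39813 - 383/5023 = -199981082/5023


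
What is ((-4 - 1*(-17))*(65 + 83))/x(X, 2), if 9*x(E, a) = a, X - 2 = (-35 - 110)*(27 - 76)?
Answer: 8658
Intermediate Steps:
X = 7107 (X = 2 + (-35 - 110)*(27 - 76) = 2 - 145*(-49) = 2 + 7105 = 7107)
x(E, a) = a/9
((-4 - 1*(-17))*(65 + 83))/x(X, 2) = ((-4 - 1*(-17))*(65 + 83))/(((⅑)*2)) = ((-4 + 17)*148)/(2/9) = (13*148)*(9/2) = 1924*(9/2) = 8658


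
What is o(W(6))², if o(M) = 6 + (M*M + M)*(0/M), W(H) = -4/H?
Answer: 36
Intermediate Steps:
o(M) = 6 (o(M) = 6 + (M² + M)*0 = 6 + (M + M²)*0 = 6 + 0 = 6)
o(W(6))² = 6² = 36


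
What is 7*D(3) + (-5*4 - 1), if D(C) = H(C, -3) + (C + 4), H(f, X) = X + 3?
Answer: 28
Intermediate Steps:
H(f, X) = 3 + X
D(C) = 4 + C (D(C) = (3 - 3) + (C + 4) = 0 + (4 + C) = 4 + C)
7*D(3) + (-5*4 - 1) = 7*(4 + 3) + (-5*4 - 1) = 7*7 + (-20 - 1) = 49 - 21 = 28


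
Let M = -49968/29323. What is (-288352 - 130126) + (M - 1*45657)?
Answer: -13609880573/29323 ≈ -4.6414e+5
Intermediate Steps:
M = -49968/29323 (M = -49968*1/29323 = -49968/29323 ≈ -1.7041)
(-288352 - 130126) + (M - 1*45657) = (-288352 - 130126) + (-49968/29323 - 1*45657) = -418478 + (-49968/29323 - 45657) = -418478 - 1338850179/29323 = -13609880573/29323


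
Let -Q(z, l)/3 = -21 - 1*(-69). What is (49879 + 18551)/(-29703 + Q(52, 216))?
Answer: -22810/9949 ≈ -2.2927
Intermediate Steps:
Q(z, l) = -144 (Q(z, l) = -3*(-21 - 1*(-69)) = -3*(-21 + 69) = -3*48 = -144)
(49879 + 18551)/(-29703 + Q(52, 216)) = (49879 + 18551)/(-29703 - 144) = 68430/(-29847) = 68430*(-1/29847) = -22810/9949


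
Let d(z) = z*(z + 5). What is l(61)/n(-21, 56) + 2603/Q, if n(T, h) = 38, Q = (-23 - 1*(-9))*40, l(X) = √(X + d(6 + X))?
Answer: -2603/560 + √4885/38 ≈ -2.8089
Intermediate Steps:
d(z) = z*(5 + z)
l(X) = √(X + (6 + X)*(11 + X)) (l(X) = √(X + (6 + X)*(5 + (6 + X))) = √(X + (6 + X)*(11 + X)))
Q = -560 (Q = (-23 + 9)*40 = -14*40 = -560)
l(61)/n(-21, 56) + 2603/Q = √(61 + (6 + 61)*(11 + 61))/38 + 2603/(-560) = √(61 + 67*72)*(1/38) + 2603*(-1/560) = √(61 + 4824)*(1/38) - 2603/560 = √4885*(1/38) - 2603/560 = √4885/38 - 2603/560 = -2603/560 + √4885/38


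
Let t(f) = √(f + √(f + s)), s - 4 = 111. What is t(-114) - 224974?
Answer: -224974 + I*√113 ≈ -2.2497e+5 + 10.63*I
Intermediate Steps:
s = 115 (s = 4 + 111 = 115)
t(f) = √(f + √(115 + f)) (t(f) = √(f + √(f + 115)) = √(f + √(115 + f)))
t(-114) - 224974 = √(-114 + √(115 - 114)) - 224974 = √(-114 + √1) - 224974 = √(-114 + 1) - 224974 = √(-113) - 224974 = I*√113 - 224974 = -224974 + I*√113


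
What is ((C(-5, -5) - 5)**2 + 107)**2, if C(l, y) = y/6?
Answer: 25775929/1296 ≈ 19889.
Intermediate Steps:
C(l, y) = y/6 (C(l, y) = y*(1/6) = y/6)
((C(-5, -5) - 5)**2 + 107)**2 = (((1/6)*(-5) - 5)**2 + 107)**2 = ((-5/6 - 5)**2 + 107)**2 = ((-35/6)**2 + 107)**2 = (1225/36 + 107)**2 = (5077/36)**2 = 25775929/1296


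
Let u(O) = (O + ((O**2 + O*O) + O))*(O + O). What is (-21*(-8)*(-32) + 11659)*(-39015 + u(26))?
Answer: 213578019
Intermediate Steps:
u(O) = 2*O*(2*O + 2*O**2) (u(O) = (O + ((O**2 + O**2) + O))*(2*O) = (O + (2*O**2 + O))*(2*O) = (O + (O + 2*O**2))*(2*O) = (2*O + 2*O**2)*(2*O) = 2*O*(2*O + 2*O**2))
(-21*(-8)*(-32) + 11659)*(-39015 + u(26)) = (-21*(-8)*(-32) + 11659)*(-39015 + 4*26**2*(1 + 26)) = (168*(-32) + 11659)*(-39015 + 4*676*27) = (-5376 + 11659)*(-39015 + 73008) = 6283*33993 = 213578019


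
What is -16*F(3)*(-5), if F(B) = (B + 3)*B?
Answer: 1440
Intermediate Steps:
F(B) = B*(3 + B) (F(B) = (3 + B)*B = B*(3 + B))
-16*F(3)*(-5) = -48*(3 + 3)*(-5) = -48*6*(-5) = -16*18*(-5) = -288*(-5) = 1440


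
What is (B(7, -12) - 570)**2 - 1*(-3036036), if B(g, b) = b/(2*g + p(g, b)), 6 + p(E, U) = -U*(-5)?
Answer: 567953733/169 ≈ 3.3607e+6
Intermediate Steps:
p(E, U) = -6 + 5*U (p(E, U) = -6 - U*(-5) = -6 + 5*U)
B(g, b) = b/(-6 + 2*g + 5*b) (B(g, b) = b/(2*g + (-6 + 5*b)) = b/(-6 + 2*g + 5*b))
(B(7, -12) - 570)**2 - 1*(-3036036) = (-12/(-6 + 2*7 + 5*(-12)) - 570)**2 - 1*(-3036036) = (-12/(-6 + 14 - 60) - 570)**2 + 3036036 = (-12/(-52) - 570)**2 + 3036036 = (-12*(-1/52) - 570)**2 + 3036036 = (3/13 - 570)**2 + 3036036 = (-7407/13)**2 + 3036036 = 54863649/169 + 3036036 = 567953733/169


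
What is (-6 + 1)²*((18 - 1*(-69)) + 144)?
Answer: 5775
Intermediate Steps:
(-6 + 1)²*((18 - 1*(-69)) + 144) = (-5)²*((18 + 69) + 144) = 25*(87 + 144) = 25*231 = 5775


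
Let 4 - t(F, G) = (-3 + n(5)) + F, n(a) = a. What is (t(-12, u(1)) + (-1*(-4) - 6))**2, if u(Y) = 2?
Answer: 144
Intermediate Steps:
t(F, G) = 2 - F (t(F, G) = 4 - ((-3 + 5) + F) = 4 - (2 + F) = 4 + (-2 - F) = 2 - F)
(t(-12, u(1)) + (-1*(-4) - 6))**2 = ((2 - 1*(-12)) + (-1*(-4) - 6))**2 = ((2 + 12) + (4 - 6))**2 = (14 - 2)**2 = 12**2 = 144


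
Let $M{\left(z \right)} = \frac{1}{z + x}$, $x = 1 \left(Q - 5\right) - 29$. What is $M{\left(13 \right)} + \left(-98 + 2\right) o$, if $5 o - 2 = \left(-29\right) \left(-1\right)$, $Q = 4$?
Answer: $- \frac{50597}{85} \approx -595.26$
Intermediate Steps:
$o = \frac{31}{5}$ ($o = \frac{2}{5} + \frac{\left(-29\right) \left(-1\right)}{5} = \frac{2}{5} + \frac{1}{5} \cdot 29 = \frac{2}{5} + \frac{29}{5} = \frac{31}{5} \approx 6.2$)
$x = -30$ ($x = 1 \left(4 - 5\right) - 29 = 1 \left(-1\right) - 29 = -1 - 29 = -30$)
$M{\left(z \right)} = \frac{1}{-30 + z}$ ($M{\left(z \right)} = \frac{1}{z - 30} = \frac{1}{-30 + z}$)
$M{\left(13 \right)} + \left(-98 + 2\right) o = \frac{1}{-30 + 13} + \left(-98 + 2\right) \frac{31}{5} = \frac{1}{-17} - \frac{2976}{5} = - \frac{1}{17} - \frac{2976}{5} = - \frac{50597}{85}$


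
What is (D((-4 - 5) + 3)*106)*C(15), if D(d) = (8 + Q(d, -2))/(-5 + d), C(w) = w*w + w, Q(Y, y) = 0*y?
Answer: -203520/11 ≈ -18502.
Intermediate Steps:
Q(Y, y) = 0
C(w) = w + w² (C(w) = w² + w = w + w²)
D(d) = 8/(-5 + d) (D(d) = (8 + 0)/(-5 + d) = 8/(-5 + d))
(D((-4 - 5) + 3)*106)*C(15) = ((8/(-5 + ((-4 - 5) + 3)))*106)*(15*(1 + 15)) = ((8/(-5 + (-9 + 3)))*106)*(15*16) = ((8/(-5 - 6))*106)*240 = ((8/(-11))*106)*240 = ((8*(-1/11))*106)*240 = -8/11*106*240 = -848/11*240 = -203520/11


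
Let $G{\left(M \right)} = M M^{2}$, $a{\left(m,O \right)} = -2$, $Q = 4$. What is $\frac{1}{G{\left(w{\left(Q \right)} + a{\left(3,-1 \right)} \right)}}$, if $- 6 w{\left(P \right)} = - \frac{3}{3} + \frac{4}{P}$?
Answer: $- \frac{1}{8} \approx -0.125$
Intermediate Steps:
$w{\left(P \right)} = \frac{1}{6} - \frac{2}{3 P}$ ($w{\left(P \right)} = - \frac{- \frac{3}{3} + \frac{4}{P}}{6} = - \frac{\left(-3\right) \frac{1}{3} + \frac{4}{P}}{6} = - \frac{-1 + \frac{4}{P}}{6} = \frac{1}{6} - \frac{2}{3 P}$)
$G{\left(M \right)} = M^{3}$
$\frac{1}{G{\left(w{\left(Q \right)} + a{\left(3,-1 \right)} \right)}} = \frac{1}{\left(\frac{-4 + 4}{6 \cdot 4} - 2\right)^{3}} = \frac{1}{\left(\frac{1}{6} \cdot \frac{1}{4} \cdot 0 - 2\right)^{3}} = \frac{1}{\left(0 - 2\right)^{3}} = \frac{1}{\left(-2\right)^{3}} = \frac{1}{-8} = - \frac{1}{8}$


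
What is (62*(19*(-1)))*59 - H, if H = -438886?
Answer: 369384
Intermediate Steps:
(62*(19*(-1)))*59 - H = (62*(19*(-1)))*59 - 1*(-438886) = (62*(-19))*59 + 438886 = -1178*59 + 438886 = -69502 + 438886 = 369384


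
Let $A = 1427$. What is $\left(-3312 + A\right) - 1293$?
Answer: $-3178$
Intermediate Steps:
$\left(-3312 + A\right) - 1293 = \left(-3312 + 1427\right) - 1293 = -1885 - 1293 = -3178$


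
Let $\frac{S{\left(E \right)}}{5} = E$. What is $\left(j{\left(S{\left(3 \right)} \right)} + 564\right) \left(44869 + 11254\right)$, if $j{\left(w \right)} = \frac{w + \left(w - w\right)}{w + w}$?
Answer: $\frac{63362867}{2} \approx 3.1681 \cdot 10^{7}$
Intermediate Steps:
$S{\left(E \right)} = 5 E$
$j{\left(w \right)} = \frac{1}{2}$ ($j{\left(w \right)} = \frac{w + 0}{2 w} = w \frac{1}{2 w} = \frac{1}{2}$)
$\left(j{\left(S{\left(3 \right)} \right)} + 564\right) \left(44869 + 11254\right) = \left(\frac{1}{2} + 564\right) \left(44869 + 11254\right) = \frac{1129}{2} \cdot 56123 = \frac{63362867}{2}$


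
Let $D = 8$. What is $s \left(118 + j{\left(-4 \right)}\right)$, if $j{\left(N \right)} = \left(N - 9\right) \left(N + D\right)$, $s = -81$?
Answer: $-5346$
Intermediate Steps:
$j{\left(N \right)} = \left(-9 + N\right) \left(8 + N\right)$ ($j{\left(N \right)} = \left(N - 9\right) \left(N + 8\right) = \left(-9 + N\right) \left(8 + N\right)$)
$s \left(118 + j{\left(-4 \right)}\right) = - 81 \left(118 - \left(68 - 16\right)\right) = - 81 \left(118 + \left(-72 + 16 + 4\right)\right) = - 81 \left(118 - 52\right) = \left(-81\right) 66 = -5346$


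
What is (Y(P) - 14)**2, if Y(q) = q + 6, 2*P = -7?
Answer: 529/4 ≈ 132.25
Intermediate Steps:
P = -7/2 (P = (1/2)*(-7) = -7/2 ≈ -3.5000)
Y(q) = 6 + q
(Y(P) - 14)**2 = ((6 - 7/2) - 14)**2 = (5/2 - 14)**2 = (-23/2)**2 = 529/4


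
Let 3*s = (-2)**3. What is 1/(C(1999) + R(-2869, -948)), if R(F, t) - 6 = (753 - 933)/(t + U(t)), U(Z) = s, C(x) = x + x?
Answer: 713/2854987 ≈ 0.00024974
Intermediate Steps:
s = -8/3 (s = (1/3)*(-2)**3 = (1/3)*(-8) = -8/3 ≈ -2.6667)
C(x) = 2*x
U(Z) = -8/3
R(F, t) = 6 - 180/(-8/3 + t) (R(F, t) = 6 + (753 - 933)/(t - 8/3) = 6 - 180/(-8/3 + t))
1/(C(1999) + R(-2869, -948)) = 1/(2*1999 + 6*(-98 + 3*(-948))/(-8 + 3*(-948))) = 1/(3998 + 6*(-98 - 2844)/(-8 - 2844)) = 1/(3998 + 6*(-2942)/(-2852)) = 1/(3998 + 6*(-1/2852)*(-2942)) = 1/(3998 + 4413/713) = 1/(2854987/713) = 713/2854987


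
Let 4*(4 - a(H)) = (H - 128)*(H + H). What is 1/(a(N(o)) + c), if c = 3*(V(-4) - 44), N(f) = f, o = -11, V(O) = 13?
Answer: -2/1707 ≈ -0.0011716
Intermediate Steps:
c = -93 (c = 3*(13 - 44) = 3*(-31) = -93)
a(H) = 4 - H*(-128 + H)/2 (a(H) = 4 - (H - 128)*(H + H)/4 = 4 - (-128 + H)*2*H/4 = 4 - H*(-128 + H)/2)
1/(a(N(o)) + c) = 1/((4 + 64*(-11) - 1/2*(-11)**2) - 93) = 1/((4 - 704 - 1/2*121) - 93) = 1/((4 - 704 - 121/2) - 93) = 1/(-1521/2 - 93) = 1/(-1707/2) = -2/1707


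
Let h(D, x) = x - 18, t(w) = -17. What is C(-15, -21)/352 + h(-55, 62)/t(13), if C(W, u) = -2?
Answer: -7761/2992 ≈ -2.5939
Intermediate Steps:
h(D, x) = -18 + x
C(-15, -21)/352 + h(-55, 62)/t(13) = -2/352 + (-18 + 62)/(-17) = -2*1/352 + 44*(-1/17) = -1/176 - 44/17 = -7761/2992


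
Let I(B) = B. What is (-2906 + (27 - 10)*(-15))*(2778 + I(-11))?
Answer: -8746487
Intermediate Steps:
(-2906 + (27 - 10)*(-15))*(2778 + I(-11)) = (-2906 + (27 - 10)*(-15))*(2778 - 11) = (-2906 + 17*(-15))*2767 = (-2906 - 255)*2767 = -3161*2767 = -8746487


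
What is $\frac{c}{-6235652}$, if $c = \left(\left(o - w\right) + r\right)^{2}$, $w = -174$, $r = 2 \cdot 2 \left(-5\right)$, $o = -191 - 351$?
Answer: $- \frac{37636}{1558913} \approx -0.024142$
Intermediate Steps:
$o = -542$ ($o = -191 - 351 = -542$)
$r = -20$ ($r = 4 \left(-5\right) = -20$)
$c = 150544$ ($c = \left(\left(-542 - -174\right) - 20\right)^{2} = \left(\left(-542 + 174\right) - 20\right)^{2} = \left(-368 - 20\right)^{2} = \left(-388\right)^{2} = 150544$)
$\frac{c}{-6235652} = \frac{150544}{-6235652} = 150544 \left(- \frac{1}{6235652}\right) = - \frac{37636}{1558913}$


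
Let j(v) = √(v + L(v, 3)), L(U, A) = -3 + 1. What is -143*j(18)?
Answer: -572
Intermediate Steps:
L(U, A) = -2
j(v) = √(-2 + v) (j(v) = √(v - 2) = √(-2 + v))
-143*j(18) = -143*√(-2 + 18) = -143*√16 = -143*4 = -572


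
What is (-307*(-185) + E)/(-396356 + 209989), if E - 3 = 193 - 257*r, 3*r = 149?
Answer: -132680/559101 ≈ -0.23731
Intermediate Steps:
r = 149/3 (r = (⅓)*149 = 149/3 ≈ 49.667)
E = -37705/3 (E = 3 + (193 - 257*149/3) = 3 + (193 - 38293/3) = 3 - 37714/3 = -37705/3 ≈ -12568.)
(-307*(-185) + E)/(-396356 + 209989) = (-307*(-185) - 37705/3)/(-396356 + 209989) = (56795 - 37705/3)/(-186367) = (132680/3)*(-1/186367) = -132680/559101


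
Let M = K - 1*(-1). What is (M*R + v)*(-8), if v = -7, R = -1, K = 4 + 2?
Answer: 112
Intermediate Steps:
K = 6
M = 7 (M = 6 - 1*(-1) = 6 + 1 = 7)
(M*R + v)*(-8) = (7*(-1) - 7)*(-8) = (-7 - 7)*(-8) = -14*(-8) = 112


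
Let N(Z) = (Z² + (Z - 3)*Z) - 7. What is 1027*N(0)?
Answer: -7189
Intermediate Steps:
N(Z) = -7 + Z² + Z*(-3 + Z) (N(Z) = (Z² + (-3 + Z)*Z) - 7 = (Z² + Z*(-3 + Z)) - 7 = -7 + Z² + Z*(-3 + Z))
1027*N(0) = 1027*(-7 - 3*0 + 2*0²) = 1027*(-7 + 0 + 2*0) = 1027*(-7 + 0 + 0) = 1027*(-7) = -7189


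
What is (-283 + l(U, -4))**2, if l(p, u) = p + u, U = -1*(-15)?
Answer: 73984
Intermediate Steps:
U = 15
(-283 + l(U, -4))**2 = (-283 + (15 - 4))**2 = (-283 + 11)**2 = (-272)**2 = 73984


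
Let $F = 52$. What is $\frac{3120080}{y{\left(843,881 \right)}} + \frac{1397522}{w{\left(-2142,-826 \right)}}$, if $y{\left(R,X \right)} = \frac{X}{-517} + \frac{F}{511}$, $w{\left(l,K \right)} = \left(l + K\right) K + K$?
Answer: $- \frac{144293445444698219}{74101160271} \approx -1.9473 \cdot 10^{6}$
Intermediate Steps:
$w{\left(l,K \right)} = K + K \left(K + l\right)$ ($w{\left(l,K \right)} = \left(K + l\right) K + K = K \left(K + l\right) + K = K + K \left(K + l\right)$)
$y{\left(R,X \right)} = \frac{52}{511} - \frac{X}{517}$ ($y{\left(R,X \right)} = \frac{X}{-517} + \frac{52}{511} = X \left(- \frac{1}{517}\right) + 52 \cdot \frac{1}{511} = - \frac{X}{517} + \frac{52}{511} = \frac{52}{511} - \frac{X}{517}$)
$\frac{3120080}{y{\left(843,881 \right)}} + \frac{1397522}{w{\left(-2142,-826 \right)}} = \frac{3120080}{\frac{52}{511} - \frac{881}{517}} + \frac{1397522}{\left(-826\right) \left(1 - 826 - 2142\right)} = \frac{3120080}{\frac{52}{511} - \frac{881}{517}} + \frac{1397522}{\left(-826\right) \left(-2967\right)} = \frac{3120080}{- \frac{423307}{264187}} + \frac{1397522}{2450742} = 3120080 \left(- \frac{264187}{423307}\right) + 1397522 \cdot \frac{1}{2450742} = - \frac{824284574960}{423307} + \frac{99823}{175053} = - \frac{144293445444698219}{74101160271}$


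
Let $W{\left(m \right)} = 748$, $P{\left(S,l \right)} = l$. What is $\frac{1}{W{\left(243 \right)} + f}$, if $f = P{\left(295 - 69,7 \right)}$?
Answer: $\frac{1}{755} \approx 0.0013245$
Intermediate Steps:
$f = 7$
$\frac{1}{W{\left(243 \right)} + f} = \frac{1}{748 + 7} = \frac{1}{755}$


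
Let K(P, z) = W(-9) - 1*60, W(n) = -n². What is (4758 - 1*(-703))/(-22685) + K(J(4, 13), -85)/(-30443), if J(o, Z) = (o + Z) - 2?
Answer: -163050638/690599455 ≈ -0.23610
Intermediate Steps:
J(o, Z) = -2 + Z + o (J(o, Z) = (Z + o) - 2 = -2 + Z + o)
K(P, z) = -141 (K(P, z) = -1*(-9)² - 1*60 = -1*81 - 60 = -81 - 60 = -141)
(4758 - 1*(-703))/(-22685) + K(J(4, 13), -85)/(-30443) = (4758 - 1*(-703))/(-22685) - 141/(-30443) = (4758 + 703)*(-1/22685) - 141*(-1/30443) = 5461*(-1/22685) + 141/30443 = -5461/22685 + 141/30443 = -163050638/690599455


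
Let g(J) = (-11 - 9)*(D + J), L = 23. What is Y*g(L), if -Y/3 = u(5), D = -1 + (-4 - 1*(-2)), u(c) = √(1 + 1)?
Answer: 1200*√2 ≈ 1697.1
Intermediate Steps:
u(c) = √2
D = -3 (D = -1 + (-4 + 2) = -1 - 2 = -3)
Y = -3*√2 ≈ -4.2426
g(J) = 60 - 20*J (g(J) = (-11 - 9)*(-3 + J) = -20*(-3 + J) = 60 - 20*J)
Y*g(L) = (-3*√2)*(60 - 20*23) = (-3*√2)*(60 - 460) = -3*√2*(-400) = 1200*√2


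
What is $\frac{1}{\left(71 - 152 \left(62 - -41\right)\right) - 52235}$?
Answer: $- \frac{1}{67820} \approx -1.4745 \cdot 10^{-5}$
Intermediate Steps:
$\frac{1}{\left(71 - 152 \left(62 - -41\right)\right) - 52235} = \frac{1}{\left(71 - 152 \left(62 + 41\right)\right) - 52235} = \frac{1}{\left(71 - 15656\right) - 52235} = \frac{1}{-15585 - 52235} = \frac{1}{-67820} = - \frac{1}{67820}$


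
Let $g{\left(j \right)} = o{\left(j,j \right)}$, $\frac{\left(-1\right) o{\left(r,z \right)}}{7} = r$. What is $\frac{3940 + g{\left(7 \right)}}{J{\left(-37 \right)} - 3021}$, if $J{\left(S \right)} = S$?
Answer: $- \frac{3891}{3058} \approx -1.2724$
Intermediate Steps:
$o{\left(r,z \right)} = - 7 r$
$g{\left(j \right)} = - 7 j$
$\frac{3940 + g{\left(7 \right)}}{J{\left(-37 \right)} - 3021} = \frac{3940 - 49}{-37 - 3021} = \frac{3940 - 49}{-3058} = 3891 \left(- \frac{1}{3058}\right) = - \frac{3891}{3058}$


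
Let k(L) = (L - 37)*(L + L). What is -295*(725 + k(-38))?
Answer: -1895375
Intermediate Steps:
k(L) = 2*L*(-37 + L) (k(L) = (-37 + L)*(2*L) = 2*L*(-37 + L))
-295*(725 + k(-38)) = -295*(725 + 2*(-38)*(-37 - 38)) = -295*(725 + 2*(-38)*(-75)) = -295*(725 + 5700) = -295*6425 = -1895375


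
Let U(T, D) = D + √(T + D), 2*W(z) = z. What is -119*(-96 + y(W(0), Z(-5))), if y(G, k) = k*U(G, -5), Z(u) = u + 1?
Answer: 9044 + 476*I*√5 ≈ 9044.0 + 1064.4*I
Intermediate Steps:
W(z) = z/2
Z(u) = 1 + u
U(T, D) = D + √(D + T)
y(G, k) = k*(-5 + √(-5 + G))
-119*(-96 + y(W(0), Z(-5))) = -119*(-96 + (1 - 5)*(-5 + √(-5 + (½)*0))) = -119*(-96 - 4*(-5 + √(-5 + 0))) = -119*(-96 - 4*(-5 + √(-5))) = -119*(-96 - 4*(-5 + I*√5)) = -119*(-96 + (20 - 4*I*√5)) = -119*(-76 - 4*I*√5) = 9044 + 476*I*√5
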